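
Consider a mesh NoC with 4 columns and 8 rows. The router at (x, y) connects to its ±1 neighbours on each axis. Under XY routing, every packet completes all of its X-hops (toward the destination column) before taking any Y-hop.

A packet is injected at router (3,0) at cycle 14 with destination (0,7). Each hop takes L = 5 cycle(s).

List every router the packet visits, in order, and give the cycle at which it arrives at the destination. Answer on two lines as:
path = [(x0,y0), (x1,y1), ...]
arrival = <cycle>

path = [(3,0), (2,0), (1,0), (0,0), (0,1), (0,2), (0,3), (0,4), (0,5), (0,6), (0,7)]
arrival = 64

hop 0: (3,0) @ cyc 14
hop 1: (2,0) @ cyc 19  [W]
hop 2: (1,0) @ cyc 24  [W]
hop 3: (0,0) @ cyc 29  [W]
hop 4: (0,1) @ cyc 34  [N]
hop 5: (0,2) @ cyc 39  [N]
hop 6: (0,3) @ cyc 44  [N]
hop 7: (0,4) @ cyc 49  [N]
hop 8: (0,5) @ cyc 54  [N]
hop 9: (0,6) @ cyc 59  [N]
hop 10: (0,7) @ cyc 64  [N]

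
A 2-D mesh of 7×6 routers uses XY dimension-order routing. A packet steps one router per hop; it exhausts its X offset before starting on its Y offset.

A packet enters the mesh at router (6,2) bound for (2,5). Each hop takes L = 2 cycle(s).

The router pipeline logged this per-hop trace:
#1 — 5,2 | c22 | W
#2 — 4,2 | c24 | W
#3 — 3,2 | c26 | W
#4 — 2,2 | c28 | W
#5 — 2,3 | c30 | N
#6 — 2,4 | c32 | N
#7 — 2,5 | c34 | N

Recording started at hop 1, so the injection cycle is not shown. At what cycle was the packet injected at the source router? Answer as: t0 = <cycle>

t0 = 20

The first recorded entry is hop 1 at cycle 22.
So t0 = 22 − 1·2 = 20.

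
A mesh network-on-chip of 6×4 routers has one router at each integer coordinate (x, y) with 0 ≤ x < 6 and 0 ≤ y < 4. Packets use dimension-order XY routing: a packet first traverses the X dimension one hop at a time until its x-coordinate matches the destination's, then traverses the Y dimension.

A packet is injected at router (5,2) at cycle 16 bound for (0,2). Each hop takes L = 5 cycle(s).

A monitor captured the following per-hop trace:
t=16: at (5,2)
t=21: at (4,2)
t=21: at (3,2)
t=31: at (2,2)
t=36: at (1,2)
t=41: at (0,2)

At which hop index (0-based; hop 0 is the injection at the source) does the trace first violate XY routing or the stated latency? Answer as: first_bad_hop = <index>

check 1→ d=(-1,0) cyc+5: ok
check 2→ d=(-1,0) cyc+0: BAD: Δcyc=0≠L

first_bad_hop = 2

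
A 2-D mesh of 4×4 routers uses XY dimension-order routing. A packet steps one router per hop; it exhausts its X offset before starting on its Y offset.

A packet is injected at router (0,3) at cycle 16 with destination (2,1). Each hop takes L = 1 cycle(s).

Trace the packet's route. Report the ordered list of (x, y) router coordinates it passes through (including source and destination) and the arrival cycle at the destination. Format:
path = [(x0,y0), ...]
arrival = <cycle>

path = [(0,3), (1,3), (2,3), (2,2), (2,1)]
arrival = 20

[0] x=0 y=3 t=16
[1] x=1 y=3 t=17 →E
[2] x=2 y=3 t=18 →E
[3] x=2 y=2 t=19 →S
[4] x=2 y=1 t=20 →S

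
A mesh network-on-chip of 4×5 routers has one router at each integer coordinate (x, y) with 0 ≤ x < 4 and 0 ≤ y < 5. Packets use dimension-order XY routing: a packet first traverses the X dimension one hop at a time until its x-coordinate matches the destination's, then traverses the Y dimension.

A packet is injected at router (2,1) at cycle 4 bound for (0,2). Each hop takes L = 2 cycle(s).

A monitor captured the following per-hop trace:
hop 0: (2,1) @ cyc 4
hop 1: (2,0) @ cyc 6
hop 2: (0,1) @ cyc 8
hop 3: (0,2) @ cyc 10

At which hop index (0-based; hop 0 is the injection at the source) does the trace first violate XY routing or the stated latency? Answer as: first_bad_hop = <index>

  1: Δx=+0 Δy=-1 Δt=2 [BAD: Y-move but x=2≠0]

first_bad_hop = 1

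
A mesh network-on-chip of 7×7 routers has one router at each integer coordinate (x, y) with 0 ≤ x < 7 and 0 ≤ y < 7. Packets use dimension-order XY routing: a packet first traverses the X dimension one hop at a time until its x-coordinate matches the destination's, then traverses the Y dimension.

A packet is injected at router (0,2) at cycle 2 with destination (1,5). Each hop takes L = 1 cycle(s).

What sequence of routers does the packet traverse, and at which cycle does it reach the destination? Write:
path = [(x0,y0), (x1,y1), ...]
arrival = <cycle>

path = [(0,2), (1,2), (1,3), (1,4), (1,5)]
arrival = 6

  0. router=(0,2) cycle=2 (inject)
  1. router=(1,2) cycle=3 dir=E
  2. router=(1,3) cycle=4 dir=N
  3. router=(1,4) cycle=5 dir=N
  4. router=(1,5) cycle=6 dir=N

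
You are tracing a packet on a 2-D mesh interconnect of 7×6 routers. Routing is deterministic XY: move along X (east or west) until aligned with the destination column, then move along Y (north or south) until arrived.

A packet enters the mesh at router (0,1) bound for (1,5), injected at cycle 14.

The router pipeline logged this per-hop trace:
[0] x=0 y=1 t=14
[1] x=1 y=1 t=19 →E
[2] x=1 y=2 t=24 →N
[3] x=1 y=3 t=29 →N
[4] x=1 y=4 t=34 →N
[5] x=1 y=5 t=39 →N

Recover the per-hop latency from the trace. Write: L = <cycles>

Δcyc across hop 0→1: 19 − 14 = 5.
One hop costs L cycles, so L = 5.

L = 5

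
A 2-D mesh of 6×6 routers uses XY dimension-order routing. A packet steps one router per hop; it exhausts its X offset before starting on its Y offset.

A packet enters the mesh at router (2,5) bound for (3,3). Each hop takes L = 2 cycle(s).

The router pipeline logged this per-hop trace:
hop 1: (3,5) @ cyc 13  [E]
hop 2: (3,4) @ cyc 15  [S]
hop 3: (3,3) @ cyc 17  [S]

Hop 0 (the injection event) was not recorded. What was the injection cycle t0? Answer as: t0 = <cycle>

t0 = 11

Hop 1 reached at cycle 13; hop k is at t0 + k·L.
t0 = cyc[1] − L = 13 − 2 = 11.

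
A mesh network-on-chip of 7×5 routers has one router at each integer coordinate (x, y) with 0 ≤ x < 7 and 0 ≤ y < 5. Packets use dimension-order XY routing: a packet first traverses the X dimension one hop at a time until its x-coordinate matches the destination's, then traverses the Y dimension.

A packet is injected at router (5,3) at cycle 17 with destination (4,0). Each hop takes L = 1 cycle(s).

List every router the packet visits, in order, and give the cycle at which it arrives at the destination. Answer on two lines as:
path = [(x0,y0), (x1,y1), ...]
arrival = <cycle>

path = [(5,3), (4,3), (4,2), (4,1), (4,0)]
arrival = 21

src (5,3)  cyc=17
W→(4,3)  cyc=18
S→(4,2)  cyc=19
S→(4,1)  cyc=20
S→(4,0)  cyc=21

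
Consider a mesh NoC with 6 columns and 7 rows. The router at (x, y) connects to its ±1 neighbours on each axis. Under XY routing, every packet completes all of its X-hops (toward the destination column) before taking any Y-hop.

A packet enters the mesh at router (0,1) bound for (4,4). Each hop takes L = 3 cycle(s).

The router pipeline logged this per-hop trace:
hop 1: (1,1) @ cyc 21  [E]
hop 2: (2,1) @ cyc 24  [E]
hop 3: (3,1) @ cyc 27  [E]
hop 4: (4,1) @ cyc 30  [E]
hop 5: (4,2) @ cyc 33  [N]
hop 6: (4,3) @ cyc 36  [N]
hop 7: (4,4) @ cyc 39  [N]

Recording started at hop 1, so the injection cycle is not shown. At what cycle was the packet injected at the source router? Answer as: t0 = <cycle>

t0 = 18

Hop 1 reached at cycle 21; hop k is at t0 + k·L.
So t0 = 21 − 1·3 = 18.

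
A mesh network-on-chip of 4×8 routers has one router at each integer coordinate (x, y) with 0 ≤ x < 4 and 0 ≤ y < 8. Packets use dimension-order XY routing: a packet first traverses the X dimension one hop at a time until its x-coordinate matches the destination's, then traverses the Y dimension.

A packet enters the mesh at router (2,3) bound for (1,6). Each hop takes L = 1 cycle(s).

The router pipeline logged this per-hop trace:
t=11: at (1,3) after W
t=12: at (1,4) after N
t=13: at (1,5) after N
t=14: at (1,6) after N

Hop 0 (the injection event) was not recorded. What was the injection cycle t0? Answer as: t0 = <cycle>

The first recorded entry is hop 1 at cycle 11.
t0 = cyc[1] − L = 11 − 1 = 10.

t0 = 10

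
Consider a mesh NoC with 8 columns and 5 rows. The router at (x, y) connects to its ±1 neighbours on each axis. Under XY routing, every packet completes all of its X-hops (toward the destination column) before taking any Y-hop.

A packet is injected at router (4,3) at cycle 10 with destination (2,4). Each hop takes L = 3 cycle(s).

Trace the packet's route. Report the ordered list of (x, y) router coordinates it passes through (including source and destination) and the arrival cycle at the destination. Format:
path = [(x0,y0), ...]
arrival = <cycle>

path = [(4,3), (3,3), (2,3), (2,4)]
arrival = 19

t=10: at (4,3)
t=13: at (3,3) after W
t=16: at (2,3) after W
t=19: at (2,4) after N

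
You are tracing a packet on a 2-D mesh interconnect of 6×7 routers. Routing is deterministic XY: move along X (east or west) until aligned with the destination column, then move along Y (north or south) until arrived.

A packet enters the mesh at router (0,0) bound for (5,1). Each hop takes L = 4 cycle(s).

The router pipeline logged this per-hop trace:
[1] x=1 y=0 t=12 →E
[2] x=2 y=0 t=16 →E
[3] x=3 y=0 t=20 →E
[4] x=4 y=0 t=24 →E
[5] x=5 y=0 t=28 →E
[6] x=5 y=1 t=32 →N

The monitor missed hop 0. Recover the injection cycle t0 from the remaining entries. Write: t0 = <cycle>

t0 = 8

Hop 1 reached at cycle 12; hop k is at t0 + k·L.
Therefore t0 = 12 − L = 8.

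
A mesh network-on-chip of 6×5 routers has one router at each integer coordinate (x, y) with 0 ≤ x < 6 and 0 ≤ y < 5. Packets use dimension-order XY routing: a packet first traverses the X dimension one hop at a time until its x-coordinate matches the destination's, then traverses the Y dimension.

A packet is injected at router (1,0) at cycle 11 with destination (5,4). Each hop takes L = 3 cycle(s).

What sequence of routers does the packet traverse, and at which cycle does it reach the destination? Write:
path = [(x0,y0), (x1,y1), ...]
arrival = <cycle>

path = [(1,0), (2,0), (3,0), (4,0), (5,0), (5,1), (5,2), (5,3), (5,4)]
arrival = 35

src (1,0)  cyc=11
E→(2,0)  cyc=14
E→(3,0)  cyc=17
E→(4,0)  cyc=20
E→(5,0)  cyc=23
N→(5,1)  cyc=26
N→(5,2)  cyc=29
N→(5,3)  cyc=32
N→(5,4)  cyc=35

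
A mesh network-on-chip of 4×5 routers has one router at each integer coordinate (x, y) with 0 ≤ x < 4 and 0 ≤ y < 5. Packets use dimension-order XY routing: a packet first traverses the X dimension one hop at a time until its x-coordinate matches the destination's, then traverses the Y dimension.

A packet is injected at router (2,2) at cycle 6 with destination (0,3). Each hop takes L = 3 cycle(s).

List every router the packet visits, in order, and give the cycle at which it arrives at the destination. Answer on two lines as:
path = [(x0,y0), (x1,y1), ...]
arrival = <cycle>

path = [(2,2), (1,2), (0,2), (0,3)]
arrival = 15

src (2,2)  cyc=6
W→(1,2)  cyc=9
W→(0,2)  cyc=12
N→(0,3)  cyc=15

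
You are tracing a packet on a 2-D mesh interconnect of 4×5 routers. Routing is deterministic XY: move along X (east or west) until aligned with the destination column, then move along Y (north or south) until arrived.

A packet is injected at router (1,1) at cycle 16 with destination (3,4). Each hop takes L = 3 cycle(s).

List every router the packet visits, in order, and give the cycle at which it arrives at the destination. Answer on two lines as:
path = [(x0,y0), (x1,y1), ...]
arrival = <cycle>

path = [(1,1), (2,1), (3,1), (3,2), (3,3), (3,4)]
arrival = 31

#0 — 1,1 | c16
#1 — 2,1 | c19 | E
#2 — 3,1 | c22 | E
#3 — 3,2 | c25 | N
#4 — 3,3 | c28 | N
#5 — 3,4 | c31 | N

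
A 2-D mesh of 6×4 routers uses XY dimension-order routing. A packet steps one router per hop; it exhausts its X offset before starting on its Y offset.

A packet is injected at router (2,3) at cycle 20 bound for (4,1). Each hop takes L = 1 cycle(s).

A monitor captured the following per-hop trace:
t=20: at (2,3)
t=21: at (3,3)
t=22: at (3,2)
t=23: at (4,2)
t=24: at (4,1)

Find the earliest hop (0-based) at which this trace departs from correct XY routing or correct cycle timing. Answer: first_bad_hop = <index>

  1: Δx=+1 Δy=+0 Δt=1 [ok]
  2: Δx=+0 Δy=-1 Δt=1 [BAD: Y-move but x=3≠4]

first_bad_hop = 2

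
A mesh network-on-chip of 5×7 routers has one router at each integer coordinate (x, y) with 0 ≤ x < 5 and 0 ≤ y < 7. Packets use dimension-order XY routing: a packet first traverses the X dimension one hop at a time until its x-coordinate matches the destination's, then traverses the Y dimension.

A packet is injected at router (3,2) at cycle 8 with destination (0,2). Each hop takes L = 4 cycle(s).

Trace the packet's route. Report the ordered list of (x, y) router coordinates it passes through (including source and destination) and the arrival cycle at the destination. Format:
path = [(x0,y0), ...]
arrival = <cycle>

path = [(3,2), (2,2), (1,2), (0,2)]
arrival = 20

hop 0: (3,2) @ cyc 8
hop 1: (2,2) @ cyc 12  [W]
hop 2: (1,2) @ cyc 16  [W]
hop 3: (0,2) @ cyc 20  [W]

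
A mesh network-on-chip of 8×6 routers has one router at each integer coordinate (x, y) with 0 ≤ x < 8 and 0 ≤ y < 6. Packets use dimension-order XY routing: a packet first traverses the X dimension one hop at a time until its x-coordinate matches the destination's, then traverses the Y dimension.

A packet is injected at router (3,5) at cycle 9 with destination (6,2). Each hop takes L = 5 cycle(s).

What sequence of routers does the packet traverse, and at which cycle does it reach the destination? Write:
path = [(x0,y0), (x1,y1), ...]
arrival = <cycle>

path = [(3,5), (4,5), (5,5), (6,5), (6,4), (6,3), (6,2)]
arrival = 39

t=9: at (3,5)
t=14: at (4,5) after E
t=19: at (5,5) after E
t=24: at (6,5) after E
t=29: at (6,4) after S
t=34: at (6,3) after S
t=39: at (6,2) after S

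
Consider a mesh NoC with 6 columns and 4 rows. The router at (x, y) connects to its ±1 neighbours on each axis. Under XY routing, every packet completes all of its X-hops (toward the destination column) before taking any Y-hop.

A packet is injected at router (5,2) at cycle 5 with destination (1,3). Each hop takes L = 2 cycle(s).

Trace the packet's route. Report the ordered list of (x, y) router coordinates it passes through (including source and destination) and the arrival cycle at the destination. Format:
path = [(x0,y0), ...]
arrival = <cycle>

path = [(5,2), (4,2), (3,2), (2,2), (1,2), (1,3)]
arrival = 15

#0 — 5,2 | c5
#1 — 4,2 | c7 | W
#2 — 3,2 | c9 | W
#3 — 2,2 | c11 | W
#4 — 1,2 | c13 | W
#5 — 1,3 | c15 | N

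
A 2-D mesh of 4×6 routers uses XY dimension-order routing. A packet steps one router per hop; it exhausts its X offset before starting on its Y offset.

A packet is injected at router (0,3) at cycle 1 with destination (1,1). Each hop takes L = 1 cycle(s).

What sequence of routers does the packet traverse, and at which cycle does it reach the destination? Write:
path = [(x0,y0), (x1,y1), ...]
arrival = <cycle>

hop 0: (0,3) @ cyc 1
hop 1: (1,3) @ cyc 2  [E]
hop 2: (1,2) @ cyc 3  [S]
hop 3: (1,1) @ cyc 4  [S]

path = [(0,3), (1,3), (1,2), (1,1)]
arrival = 4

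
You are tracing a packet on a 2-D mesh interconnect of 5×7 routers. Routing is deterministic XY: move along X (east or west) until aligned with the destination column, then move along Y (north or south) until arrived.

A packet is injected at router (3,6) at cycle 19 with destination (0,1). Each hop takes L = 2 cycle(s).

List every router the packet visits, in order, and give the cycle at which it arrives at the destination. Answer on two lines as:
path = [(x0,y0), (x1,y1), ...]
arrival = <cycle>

[0] x=3 y=6 t=19
[1] x=2 y=6 t=21 →W
[2] x=1 y=6 t=23 →W
[3] x=0 y=6 t=25 →W
[4] x=0 y=5 t=27 →S
[5] x=0 y=4 t=29 →S
[6] x=0 y=3 t=31 →S
[7] x=0 y=2 t=33 →S
[8] x=0 y=1 t=35 →S

path = [(3,6), (2,6), (1,6), (0,6), (0,5), (0,4), (0,3), (0,2), (0,1)]
arrival = 35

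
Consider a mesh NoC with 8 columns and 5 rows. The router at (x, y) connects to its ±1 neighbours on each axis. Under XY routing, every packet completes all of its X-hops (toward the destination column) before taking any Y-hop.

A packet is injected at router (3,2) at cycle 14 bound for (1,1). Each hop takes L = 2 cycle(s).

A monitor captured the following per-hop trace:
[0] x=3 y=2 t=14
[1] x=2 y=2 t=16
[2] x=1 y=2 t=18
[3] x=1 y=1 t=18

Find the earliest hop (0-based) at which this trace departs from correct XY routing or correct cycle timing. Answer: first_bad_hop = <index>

first_bad_hop = 3

  1: Δx=-1 Δy=+0 Δt=2 [ok]
  2: Δx=-1 Δy=+0 Δt=2 [ok]
  3: Δx=+0 Δy=-1 Δt=0 [BAD: Δcyc=0≠L]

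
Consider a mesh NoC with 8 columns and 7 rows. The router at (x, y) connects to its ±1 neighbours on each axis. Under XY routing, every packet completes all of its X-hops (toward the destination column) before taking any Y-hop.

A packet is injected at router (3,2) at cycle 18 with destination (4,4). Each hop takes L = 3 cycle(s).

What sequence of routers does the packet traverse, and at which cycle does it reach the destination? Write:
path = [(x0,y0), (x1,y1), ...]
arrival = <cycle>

[0] x=3 y=2 t=18
[1] x=4 y=2 t=21 →E
[2] x=4 y=3 t=24 →N
[3] x=4 y=4 t=27 →N

path = [(3,2), (4,2), (4,3), (4,4)]
arrival = 27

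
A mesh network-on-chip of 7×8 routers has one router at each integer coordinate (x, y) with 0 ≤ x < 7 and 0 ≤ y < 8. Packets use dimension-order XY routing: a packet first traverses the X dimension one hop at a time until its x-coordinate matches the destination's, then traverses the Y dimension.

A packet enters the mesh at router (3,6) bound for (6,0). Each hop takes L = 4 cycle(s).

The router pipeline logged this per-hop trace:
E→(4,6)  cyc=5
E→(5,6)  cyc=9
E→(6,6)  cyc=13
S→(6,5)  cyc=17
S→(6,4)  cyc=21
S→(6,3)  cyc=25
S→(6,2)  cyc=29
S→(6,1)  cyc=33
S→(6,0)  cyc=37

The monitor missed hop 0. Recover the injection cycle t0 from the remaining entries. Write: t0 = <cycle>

t0 = 1

The first recorded entry is hop 1 at cycle 5.
Therefore t0 = 5 − L = 1.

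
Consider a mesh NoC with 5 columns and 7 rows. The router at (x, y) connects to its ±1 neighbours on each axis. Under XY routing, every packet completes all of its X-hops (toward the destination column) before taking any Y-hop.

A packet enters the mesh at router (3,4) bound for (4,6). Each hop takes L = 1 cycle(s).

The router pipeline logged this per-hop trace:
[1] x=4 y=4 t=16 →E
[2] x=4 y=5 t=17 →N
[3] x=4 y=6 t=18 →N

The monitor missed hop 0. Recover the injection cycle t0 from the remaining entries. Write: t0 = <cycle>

cyc[1] = 16 and cyc[k] = t0 + k·L for every k.
So t0 = 16 − 1·1 = 15.

t0 = 15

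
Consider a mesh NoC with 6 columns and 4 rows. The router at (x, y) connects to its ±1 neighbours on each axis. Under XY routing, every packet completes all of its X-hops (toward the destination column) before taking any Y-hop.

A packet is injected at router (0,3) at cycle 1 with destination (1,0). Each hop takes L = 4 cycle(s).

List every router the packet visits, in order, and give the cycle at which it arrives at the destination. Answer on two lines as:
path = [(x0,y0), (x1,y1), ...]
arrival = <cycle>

[0] x=0 y=3 t=1
[1] x=1 y=3 t=5 →E
[2] x=1 y=2 t=9 →S
[3] x=1 y=1 t=13 →S
[4] x=1 y=0 t=17 →S

path = [(0,3), (1,3), (1,2), (1,1), (1,0)]
arrival = 17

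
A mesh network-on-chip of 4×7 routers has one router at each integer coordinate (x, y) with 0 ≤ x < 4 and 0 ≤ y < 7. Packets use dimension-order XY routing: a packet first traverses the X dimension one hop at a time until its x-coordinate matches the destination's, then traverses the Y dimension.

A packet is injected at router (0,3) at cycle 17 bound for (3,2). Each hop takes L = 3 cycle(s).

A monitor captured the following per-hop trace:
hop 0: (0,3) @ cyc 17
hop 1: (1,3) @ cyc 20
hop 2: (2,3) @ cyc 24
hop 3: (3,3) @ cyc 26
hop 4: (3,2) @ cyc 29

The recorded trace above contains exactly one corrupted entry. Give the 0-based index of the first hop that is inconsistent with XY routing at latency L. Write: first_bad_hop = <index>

first_bad_hop = 2

check 1→ d=(1,0) cyc+3: ok
check 2→ d=(1,0) cyc+4: BAD: Δcyc=4≠L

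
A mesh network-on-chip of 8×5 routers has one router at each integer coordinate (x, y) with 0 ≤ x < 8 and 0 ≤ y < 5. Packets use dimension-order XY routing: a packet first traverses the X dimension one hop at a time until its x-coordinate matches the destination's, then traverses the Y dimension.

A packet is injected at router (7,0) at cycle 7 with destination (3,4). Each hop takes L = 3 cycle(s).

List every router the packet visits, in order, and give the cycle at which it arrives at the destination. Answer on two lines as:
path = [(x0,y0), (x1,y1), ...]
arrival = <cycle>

  0. router=(7,0) cycle=7 (inject)
  1. router=(6,0) cycle=10 dir=W
  2. router=(5,0) cycle=13 dir=W
  3. router=(4,0) cycle=16 dir=W
  4. router=(3,0) cycle=19 dir=W
  5. router=(3,1) cycle=22 dir=N
  6. router=(3,2) cycle=25 dir=N
  7. router=(3,3) cycle=28 dir=N
  8. router=(3,4) cycle=31 dir=N

path = [(7,0), (6,0), (5,0), (4,0), (3,0), (3,1), (3,2), (3,3), (3,4)]
arrival = 31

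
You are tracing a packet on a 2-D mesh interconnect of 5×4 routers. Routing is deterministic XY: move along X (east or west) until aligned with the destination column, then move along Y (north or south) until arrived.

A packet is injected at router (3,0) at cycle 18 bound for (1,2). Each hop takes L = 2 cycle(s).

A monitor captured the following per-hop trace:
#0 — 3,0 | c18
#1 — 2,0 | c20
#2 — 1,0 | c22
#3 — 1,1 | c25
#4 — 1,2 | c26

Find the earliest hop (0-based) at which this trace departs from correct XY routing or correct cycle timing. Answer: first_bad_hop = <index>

hop 1: step (-1,+0), +2 cyc — ok
hop 2: step (-1,+0), +2 cyc — ok
hop 3: step (+0,+1), +3 cyc — BAD: Δcyc=3≠L

first_bad_hop = 3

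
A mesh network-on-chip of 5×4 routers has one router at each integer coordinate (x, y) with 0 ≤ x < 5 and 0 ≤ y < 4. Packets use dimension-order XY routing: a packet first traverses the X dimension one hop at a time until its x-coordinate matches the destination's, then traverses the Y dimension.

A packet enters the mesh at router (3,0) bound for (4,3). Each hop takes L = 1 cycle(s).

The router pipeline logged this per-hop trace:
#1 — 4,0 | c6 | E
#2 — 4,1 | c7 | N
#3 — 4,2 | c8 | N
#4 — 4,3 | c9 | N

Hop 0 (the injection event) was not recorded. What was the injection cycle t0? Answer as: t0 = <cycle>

t0 = 5

The first recorded entry is hop 1 at cycle 6.
Subtract one hop: t0 = 6 − 1 = 5.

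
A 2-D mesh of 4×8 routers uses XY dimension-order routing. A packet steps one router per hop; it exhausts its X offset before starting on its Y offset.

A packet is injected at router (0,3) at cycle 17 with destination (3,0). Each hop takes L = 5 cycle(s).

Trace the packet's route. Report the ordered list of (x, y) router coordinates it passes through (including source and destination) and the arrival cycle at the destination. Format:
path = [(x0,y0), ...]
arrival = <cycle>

path = [(0,3), (1,3), (2,3), (3,3), (3,2), (3,1), (3,0)]
arrival = 47

hop 0: (0,3) @ cyc 17
hop 1: (1,3) @ cyc 22  [E]
hop 2: (2,3) @ cyc 27  [E]
hop 3: (3,3) @ cyc 32  [E]
hop 4: (3,2) @ cyc 37  [S]
hop 5: (3,1) @ cyc 42  [S]
hop 6: (3,0) @ cyc 47  [S]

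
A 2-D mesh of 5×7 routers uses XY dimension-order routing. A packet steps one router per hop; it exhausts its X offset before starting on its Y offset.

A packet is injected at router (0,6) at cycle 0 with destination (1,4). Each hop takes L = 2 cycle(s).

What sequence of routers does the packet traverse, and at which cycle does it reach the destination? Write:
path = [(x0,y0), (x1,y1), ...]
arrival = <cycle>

src (0,6)  cyc=0
E→(1,6)  cyc=2
S→(1,5)  cyc=4
S→(1,4)  cyc=6

path = [(0,6), (1,6), (1,5), (1,4)]
arrival = 6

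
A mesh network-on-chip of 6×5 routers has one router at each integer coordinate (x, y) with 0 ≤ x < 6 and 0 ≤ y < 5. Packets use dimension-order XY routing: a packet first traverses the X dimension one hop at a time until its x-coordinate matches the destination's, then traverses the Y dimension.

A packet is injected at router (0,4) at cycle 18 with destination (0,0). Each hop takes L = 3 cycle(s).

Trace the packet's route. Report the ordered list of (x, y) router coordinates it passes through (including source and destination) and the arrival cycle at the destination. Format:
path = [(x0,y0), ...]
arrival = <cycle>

[0] x=0 y=4 t=18
[1] x=0 y=3 t=21 →S
[2] x=0 y=2 t=24 →S
[3] x=0 y=1 t=27 →S
[4] x=0 y=0 t=30 →S

path = [(0,4), (0,3), (0,2), (0,1), (0,0)]
arrival = 30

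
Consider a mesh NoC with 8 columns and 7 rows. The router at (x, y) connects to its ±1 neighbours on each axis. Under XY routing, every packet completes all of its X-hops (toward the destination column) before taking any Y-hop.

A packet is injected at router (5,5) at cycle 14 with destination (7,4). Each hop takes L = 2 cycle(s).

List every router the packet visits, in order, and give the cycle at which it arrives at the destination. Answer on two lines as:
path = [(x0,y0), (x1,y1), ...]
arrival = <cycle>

path = [(5,5), (6,5), (7,5), (7,4)]
arrival = 20

  0. router=(5,5) cycle=14 (inject)
  1. router=(6,5) cycle=16 dir=E
  2. router=(7,5) cycle=18 dir=E
  3. router=(7,4) cycle=20 dir=S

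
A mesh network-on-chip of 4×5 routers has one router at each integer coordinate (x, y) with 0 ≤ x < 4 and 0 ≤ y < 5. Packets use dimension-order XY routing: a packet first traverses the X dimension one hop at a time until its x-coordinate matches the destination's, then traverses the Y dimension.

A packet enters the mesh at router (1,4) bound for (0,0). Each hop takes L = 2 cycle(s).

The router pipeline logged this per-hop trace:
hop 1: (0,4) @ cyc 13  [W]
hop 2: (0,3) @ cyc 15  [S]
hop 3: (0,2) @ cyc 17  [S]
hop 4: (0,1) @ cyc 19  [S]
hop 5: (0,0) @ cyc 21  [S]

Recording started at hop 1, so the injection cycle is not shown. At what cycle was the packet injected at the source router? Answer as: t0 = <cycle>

t0 = 11

Hop 1 reached at cycle 13; hop k is at t0 + k·L.
Subtract one hop: t0 = 13 − 2 = 11.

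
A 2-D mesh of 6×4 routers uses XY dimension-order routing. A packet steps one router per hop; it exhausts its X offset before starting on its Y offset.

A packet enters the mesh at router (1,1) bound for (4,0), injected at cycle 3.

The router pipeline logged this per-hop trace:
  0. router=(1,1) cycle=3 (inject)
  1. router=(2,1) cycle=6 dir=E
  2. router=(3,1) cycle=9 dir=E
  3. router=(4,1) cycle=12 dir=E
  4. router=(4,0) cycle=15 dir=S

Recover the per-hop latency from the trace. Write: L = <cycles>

From hop 0 (3) to hop 1 (6): +3 cycles.
Each hop adds L, hence L = 3.

L = 3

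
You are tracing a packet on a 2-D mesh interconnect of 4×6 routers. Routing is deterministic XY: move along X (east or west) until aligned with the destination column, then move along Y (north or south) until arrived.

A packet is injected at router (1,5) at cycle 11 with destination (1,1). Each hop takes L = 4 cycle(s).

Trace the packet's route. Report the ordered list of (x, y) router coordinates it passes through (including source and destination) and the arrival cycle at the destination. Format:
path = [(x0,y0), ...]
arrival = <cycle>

path = [(1,5), (1,4), (1,3), (1,2), (1,1)]
arrival = 27

[0] x=1 y=5 t=11
[1] x=1 y=4 t=15 →S
[2] x=1 y=3 t=19 →S
[3] x=1 y=2 t=23 →S
[4] x=1 y=1 t=27 →S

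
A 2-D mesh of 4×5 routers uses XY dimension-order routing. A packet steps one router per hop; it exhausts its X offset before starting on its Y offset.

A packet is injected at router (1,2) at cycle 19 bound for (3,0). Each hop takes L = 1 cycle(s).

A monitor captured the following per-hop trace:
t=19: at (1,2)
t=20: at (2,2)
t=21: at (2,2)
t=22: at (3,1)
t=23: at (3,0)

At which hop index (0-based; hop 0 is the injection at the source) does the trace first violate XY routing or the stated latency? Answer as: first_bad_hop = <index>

first_bad_hop = 2

  1: Δx=+1 Δy=+0 Δt=1 [ok]
  2: Δx=+0 Δy=+0 Δt=1 [BAD: non-unit step]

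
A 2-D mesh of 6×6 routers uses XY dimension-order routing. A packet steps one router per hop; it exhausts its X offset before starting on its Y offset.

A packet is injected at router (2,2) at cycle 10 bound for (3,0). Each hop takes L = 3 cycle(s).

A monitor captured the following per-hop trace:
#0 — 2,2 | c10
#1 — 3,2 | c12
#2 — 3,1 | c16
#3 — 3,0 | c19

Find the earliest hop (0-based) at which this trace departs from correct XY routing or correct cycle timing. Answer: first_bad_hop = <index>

first_bad_hop = 1

[1] (+1,+0) / 2c ⇒ BAD: Δcyc=2≠L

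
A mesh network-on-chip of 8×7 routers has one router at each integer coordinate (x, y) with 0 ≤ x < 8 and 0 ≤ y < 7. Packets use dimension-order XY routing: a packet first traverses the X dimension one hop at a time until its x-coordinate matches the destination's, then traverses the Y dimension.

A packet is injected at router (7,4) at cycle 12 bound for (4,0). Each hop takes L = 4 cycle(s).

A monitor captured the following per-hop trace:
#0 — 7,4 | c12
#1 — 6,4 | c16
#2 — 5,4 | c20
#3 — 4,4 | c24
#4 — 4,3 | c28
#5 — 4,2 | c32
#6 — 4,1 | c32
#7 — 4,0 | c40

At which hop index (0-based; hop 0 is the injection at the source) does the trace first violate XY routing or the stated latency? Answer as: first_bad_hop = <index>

  1: Δx=-1 Δy=+0 Δt=4 [ok]
  2: Δx=-1 Δy=+0 Δt=4 [ok]
  3: Δx=-1 Δy=+0 Δt=4 [ok]
  4: Δx=+0 Δy=-1 Δt=4 [ok]
  5: Δx=+0 Δy=-1 Δt=4 [ok]
  6: Δx=+0 Δy=-1 Δt=0 [BAD: Δcyc=0≠L]

first_bad_hop = 6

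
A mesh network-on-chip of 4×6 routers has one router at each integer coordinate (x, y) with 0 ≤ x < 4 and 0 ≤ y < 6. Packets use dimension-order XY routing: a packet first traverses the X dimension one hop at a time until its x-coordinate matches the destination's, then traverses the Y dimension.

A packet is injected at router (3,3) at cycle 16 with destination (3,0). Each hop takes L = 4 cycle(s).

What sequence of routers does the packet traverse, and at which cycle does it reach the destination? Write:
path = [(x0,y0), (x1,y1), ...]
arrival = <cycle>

path = [(3,3), (3,2), (3,1), (3,0)]
arrival = 28

[0] x=3 y=3 t=16
[1] x=3 y=2 t=20 →S
[2] x=3 y=1 t=24 →S
[3] x=3 y=0 t=28 →S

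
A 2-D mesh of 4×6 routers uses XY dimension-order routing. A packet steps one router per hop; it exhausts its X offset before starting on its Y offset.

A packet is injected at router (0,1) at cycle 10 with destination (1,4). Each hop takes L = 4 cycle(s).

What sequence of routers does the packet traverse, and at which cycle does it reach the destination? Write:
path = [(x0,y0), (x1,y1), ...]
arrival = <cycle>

t=10: at (0,1)
t=14: at (1,1) after E
t=18: at (1,2) after N
t=22: at (1,3) after N
t=26: at (1,4) after N

path = [(0,1), (1,1), (1,2), (1,3), (1,4)]
arrival = 26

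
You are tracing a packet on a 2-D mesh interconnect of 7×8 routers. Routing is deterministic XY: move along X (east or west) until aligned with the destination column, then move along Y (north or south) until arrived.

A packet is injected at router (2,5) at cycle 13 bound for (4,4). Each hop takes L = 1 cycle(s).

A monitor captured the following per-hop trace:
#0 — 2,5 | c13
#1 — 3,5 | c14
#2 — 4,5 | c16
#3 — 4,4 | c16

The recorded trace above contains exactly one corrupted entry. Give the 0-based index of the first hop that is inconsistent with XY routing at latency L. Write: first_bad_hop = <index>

[1] (+1,+0) / 1c ⇒ ok
[2] (+1,+0) / 2c ⇒ BAD: Δcyc=2≠L

first_bad_hop = 2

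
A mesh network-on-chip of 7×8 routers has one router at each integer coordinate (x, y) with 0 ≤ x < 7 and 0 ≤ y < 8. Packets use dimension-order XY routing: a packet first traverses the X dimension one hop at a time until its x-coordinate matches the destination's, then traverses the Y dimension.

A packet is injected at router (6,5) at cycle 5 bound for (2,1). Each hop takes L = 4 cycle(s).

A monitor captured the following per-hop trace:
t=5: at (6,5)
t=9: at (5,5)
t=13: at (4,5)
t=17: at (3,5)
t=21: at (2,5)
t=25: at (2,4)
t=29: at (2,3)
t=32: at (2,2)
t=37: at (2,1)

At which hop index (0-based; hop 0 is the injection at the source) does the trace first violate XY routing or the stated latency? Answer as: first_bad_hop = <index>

check 1→ d=(-1,0) cyc+4: ok
check 2→ d=(-1,0) cyc+4: ok
check 3→ d=(-1,0) cyc+4: ok
check 4→ d=(-1,0) cyc+4: ok
check 5→ d=(0,-1) cyc+4: ok
check 6→ d=(0,-1) cyc+4: ok
check 7→ d=(0,-1) cyc+3: BAD: Δcyc=3≠L

first_bad_hop = 7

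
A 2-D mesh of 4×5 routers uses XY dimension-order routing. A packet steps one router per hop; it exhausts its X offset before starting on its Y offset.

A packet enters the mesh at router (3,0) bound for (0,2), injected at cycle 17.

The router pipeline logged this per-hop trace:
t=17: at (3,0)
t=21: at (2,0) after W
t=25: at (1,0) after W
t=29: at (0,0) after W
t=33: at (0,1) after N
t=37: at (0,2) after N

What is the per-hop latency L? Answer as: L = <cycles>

cyc[1] − cyc[0] = 21 − 17 = 4.
One hop costs L cycles, so L = 4.

L = 4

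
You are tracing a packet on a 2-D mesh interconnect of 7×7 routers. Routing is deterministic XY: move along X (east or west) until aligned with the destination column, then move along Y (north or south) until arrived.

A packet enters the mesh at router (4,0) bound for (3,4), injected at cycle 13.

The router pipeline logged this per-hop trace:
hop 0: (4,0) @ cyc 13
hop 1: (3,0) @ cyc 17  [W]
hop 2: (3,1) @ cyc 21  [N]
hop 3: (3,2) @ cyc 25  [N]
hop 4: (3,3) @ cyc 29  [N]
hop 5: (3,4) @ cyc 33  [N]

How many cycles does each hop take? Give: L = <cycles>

L = 4

cyc[1] − cyc[0] = 17 − 13 = 4.
That increment is L by definition: L = 4.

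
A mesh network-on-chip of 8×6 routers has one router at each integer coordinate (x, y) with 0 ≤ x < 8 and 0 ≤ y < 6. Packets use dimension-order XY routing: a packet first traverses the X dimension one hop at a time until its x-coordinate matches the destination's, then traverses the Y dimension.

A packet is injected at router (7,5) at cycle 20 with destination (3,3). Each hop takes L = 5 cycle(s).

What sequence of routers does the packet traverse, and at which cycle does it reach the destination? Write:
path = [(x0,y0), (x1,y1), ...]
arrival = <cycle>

path = [(7,5), (6,5), (5,5), (4,5), (3,5), (3,4), (3,3)]
arrival = 50

[0] x=7 y=5 t=20
[1] x=6 y=5 t=25 →W
[2] x=5 y=5 t=30 →W
[3] x=4 y=5 t=35 →W
[4] x=3 y=5 t=40 →W
[5] x=3 y=4 t=45 →S
[6] x=3 y=3 t=50 →S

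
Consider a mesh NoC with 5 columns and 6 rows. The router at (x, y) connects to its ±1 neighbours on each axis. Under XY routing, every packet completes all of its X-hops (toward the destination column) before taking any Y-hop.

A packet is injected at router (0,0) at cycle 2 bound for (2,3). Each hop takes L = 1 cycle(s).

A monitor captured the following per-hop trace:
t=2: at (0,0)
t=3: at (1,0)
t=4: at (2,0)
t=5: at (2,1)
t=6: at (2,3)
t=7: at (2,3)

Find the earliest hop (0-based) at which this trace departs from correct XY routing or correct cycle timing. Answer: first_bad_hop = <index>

[1] (+1,+0) / 1c ⇒ ok
[2] (+1,+0) / 1c ⇒ ok
[3] (+0,+1) / 1c ⇒ ok
[4] (+0,+2) / 1c ⇒ BAD: non-unit step

first_bad_hop = 4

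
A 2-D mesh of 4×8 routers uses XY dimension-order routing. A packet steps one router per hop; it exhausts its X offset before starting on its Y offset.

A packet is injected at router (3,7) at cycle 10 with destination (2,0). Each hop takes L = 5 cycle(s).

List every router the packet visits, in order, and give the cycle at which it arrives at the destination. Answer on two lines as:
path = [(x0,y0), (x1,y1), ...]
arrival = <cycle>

path = [(3,7), (2,7), (2,6), (2,5), (2,4), (2,3), (2,2), (2,1), (2,0)]
arrival = 50

#0 — 3,7 | c10
#1 — 2,7 | c15 | W
#2 — 2,6 | c20 | S
#3 — 2,5 | c25 | S
#4 — 2,4 | c30 | S
#5 — 2,3 | c35 | S
#6 — 2,2 | c40 | S
#7 — 2,1 | c45 | S
#8 — 2,0 | c50 | S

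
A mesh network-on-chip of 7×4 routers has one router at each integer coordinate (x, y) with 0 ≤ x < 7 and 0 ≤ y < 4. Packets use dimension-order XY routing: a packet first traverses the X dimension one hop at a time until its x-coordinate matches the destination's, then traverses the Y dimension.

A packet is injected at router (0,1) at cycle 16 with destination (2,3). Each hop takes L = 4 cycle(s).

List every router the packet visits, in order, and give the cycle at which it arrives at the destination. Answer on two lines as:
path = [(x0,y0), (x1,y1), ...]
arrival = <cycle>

path = [(0,1), (1,1), (2,1), (2,2), (2,3)]
arrival = 32

hop 0: (0,1) @ cyc 16
hop 1: (1,1) @ cyc 20  [E]
hop 2: (2,1) @ cyc 24  [E]
hop 3: (2,2) @ cyc 28  [N]
hop 4: (2,3) @ cyc 32  [N]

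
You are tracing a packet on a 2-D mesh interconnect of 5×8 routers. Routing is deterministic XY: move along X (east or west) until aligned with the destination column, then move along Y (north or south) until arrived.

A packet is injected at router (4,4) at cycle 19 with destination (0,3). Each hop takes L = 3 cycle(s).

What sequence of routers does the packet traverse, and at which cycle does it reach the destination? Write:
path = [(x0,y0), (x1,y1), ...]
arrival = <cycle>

#0 — 4,4 | c19
#1 — 3,4 | c22 | W
#2 — 2,4 | c25 | W
#3 — 1,4 | c28 | W
#4 — 0,4 | c31 | W
#5 — 0,3 | c34 | S

path = [(4,4), (3,4), (2,4), (1,4), (0,4), (0,3)]
arrival = 34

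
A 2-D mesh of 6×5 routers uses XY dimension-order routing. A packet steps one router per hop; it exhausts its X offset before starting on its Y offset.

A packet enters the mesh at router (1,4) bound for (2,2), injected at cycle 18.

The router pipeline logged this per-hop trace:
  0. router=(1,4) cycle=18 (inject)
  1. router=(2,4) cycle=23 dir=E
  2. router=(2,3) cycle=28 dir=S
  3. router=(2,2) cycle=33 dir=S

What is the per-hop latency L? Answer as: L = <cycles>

L = 5

From hop 0 (18) to hop 1 (23): +5 cycles.
Per-hop latency L = Δcyc = 5.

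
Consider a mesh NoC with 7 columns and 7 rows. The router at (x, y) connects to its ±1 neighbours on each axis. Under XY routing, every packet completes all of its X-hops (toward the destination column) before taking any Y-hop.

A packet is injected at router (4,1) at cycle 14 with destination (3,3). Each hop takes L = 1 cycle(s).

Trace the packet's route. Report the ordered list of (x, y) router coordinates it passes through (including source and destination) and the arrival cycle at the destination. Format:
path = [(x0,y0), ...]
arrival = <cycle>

hop 0: (4,1) @ cyc 14
hop 1: (3,1) @ cyc 15  [W]
hop 2: (3,2) @ cyc 16  [N]
hop 3: (3,3) @ cyc 17  [N]

path = [(4,1), (3,1), (3,2), (3,3)]
arrival = 17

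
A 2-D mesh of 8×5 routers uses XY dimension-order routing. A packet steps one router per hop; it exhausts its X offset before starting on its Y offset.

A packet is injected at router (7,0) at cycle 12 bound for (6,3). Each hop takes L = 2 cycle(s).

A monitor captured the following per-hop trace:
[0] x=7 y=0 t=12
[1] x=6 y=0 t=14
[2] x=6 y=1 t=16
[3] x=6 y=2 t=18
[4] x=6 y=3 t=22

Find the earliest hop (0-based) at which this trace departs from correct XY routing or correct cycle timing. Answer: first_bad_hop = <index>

first_bad_hop = 4

  1: Δx=-1 Δy=+0 Δt=2 [ok]
  2: Δx=+0 Δy=+1 Δt=2 [ok]
  3: Δx=+0 Δy=+1 Δt=2 [ok]
  4: Δx=+0 Δy=+1 Δt=4 [BAD: Δcyc=4≠L]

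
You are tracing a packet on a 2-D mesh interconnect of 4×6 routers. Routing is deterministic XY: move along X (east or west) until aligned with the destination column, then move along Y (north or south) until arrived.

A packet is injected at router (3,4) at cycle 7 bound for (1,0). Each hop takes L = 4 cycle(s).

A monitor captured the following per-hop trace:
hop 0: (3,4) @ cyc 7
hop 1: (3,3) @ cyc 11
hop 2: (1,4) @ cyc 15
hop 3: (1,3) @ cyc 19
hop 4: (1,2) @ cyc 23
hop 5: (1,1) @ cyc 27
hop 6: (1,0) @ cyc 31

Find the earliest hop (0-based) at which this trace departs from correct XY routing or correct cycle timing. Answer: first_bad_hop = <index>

first_bad_hop = 1

check 1→ d=(0,-1) cyc+4: BAD: Y-move but x=3≠1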